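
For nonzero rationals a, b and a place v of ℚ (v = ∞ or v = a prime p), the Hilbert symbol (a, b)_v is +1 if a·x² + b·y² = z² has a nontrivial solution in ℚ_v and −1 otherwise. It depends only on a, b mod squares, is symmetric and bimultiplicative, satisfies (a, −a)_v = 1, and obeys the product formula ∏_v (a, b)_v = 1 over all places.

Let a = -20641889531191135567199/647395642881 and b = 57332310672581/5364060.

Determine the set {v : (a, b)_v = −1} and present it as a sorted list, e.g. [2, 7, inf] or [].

[17, 29]

(a, b) ≡ (-551, 33915) mod (ℚ^×)²; places V = {2, 3, 5, 7, 13, 17, 19, 23, 29, ∞}.
(a,b)_5: α=0, u≡1; β=-1, v≡3 (mod 5); (1|5)=+1, (3|5)=-1; sign (−1)^0·+1^-1·-1^0 = +1.
(a,b)_23: α=-4, u≡4; β=-2, v≡12 (mod 23); (4|23)=+1, (12|23)=+1; sign (−1)^0·+1^-2·+1^-4 = +1.
(a,b)_3: α=-4, u≡1; β=-1, v≡1 (mod 3); (1|3)=+1, (1|3)=+1; sign (−1)^0·+1^-1·+1^-4 = +1.
(a,b)_29: α=3, u≡10; β=2, v≡18 (mod 29); (10|29)=-1, (18|29)=-1; sign (−1)^0·-1^2·-1^3 = -1.
(a,b)_2: α=0, β=-2; u≡1, v≡3 (mod 8); ε(u)ε(v)=0·1, αω(v)=0·1, βω(u)=-2·0; sum ≡ 0  ⇒  +1.
(a,b)_7: α=2, u≡1; β=1, v≡1 (mod 7); (1|7)=+1, (1|7)=+1; sign (−1)^0·+1^1·+1^2 = +1.
(a,b)_19: α=5, u≡1; β=3, v≡18 (mod 19); (1|19)=+1, (18|19)=-1; sign (−1)^1·+1^3·-1^5 = +1.
(a,b)_13: α=-4, u≡2; β=-2, v≡5 (mod 13); (2|13)=-1, (5|13)=-1; sign (−1)^0·-1^-2·-1^-4 = +1.
(a,b)_∞: sgn(-551)=−, sgn(33915)=+, so +1.
(a,b)_17: α=8, u≡7; β=5, v≡11 (mod 17); (7|17)=-1, (11|17)=-1; sign (−1)^0·-1^5·-1^8 = -1.
|Ram(-551, 33915)| = 2, even; anisotropic at {17, 29}.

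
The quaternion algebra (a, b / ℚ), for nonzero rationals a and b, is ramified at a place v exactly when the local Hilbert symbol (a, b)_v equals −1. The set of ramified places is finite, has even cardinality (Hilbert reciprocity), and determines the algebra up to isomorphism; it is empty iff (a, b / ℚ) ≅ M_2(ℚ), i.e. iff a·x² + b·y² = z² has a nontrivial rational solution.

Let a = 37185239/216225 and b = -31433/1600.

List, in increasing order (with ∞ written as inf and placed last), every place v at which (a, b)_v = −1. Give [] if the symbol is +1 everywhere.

[2, 17]

Mod squares: a ≡ 119, b ≡ -17. Check v ∈ {∞, 2, 3, 5, 7, 13, 17, 31, 43}.
v=43: a=43^2·(≡26), b=43^2·(≡22) mod 43; (26|43)=-1, (22|43)=-1; (−1)^{2·2·21}·(-1)^2·(-1)^2 = +1.
v=7: a=7^1·(≡5), b=7^0·(≡1) mod 7; (5|7)=-1, (1|7)=+1; (−1)^{1·0·3}·(-1)^0·(+1)^1 = +1.
v=∞: 119 > 0 and -17 < 0  ⇒  (a,b)_∞ = +1.
v=5: a=5^-2·(≡1), b=5^-2·(≡3) mod 5; (1|5)=+1, (3|5)=-1; (−1)^{-2·-2·2}·(+1)^-2·(-1)^-2 = +1.
v=2: v_2(a)=0, v_2(b)=-6; units ≡ 7, 7 (mod 8); ε·ε+αω+βω = 1·1+0·0+-6·0 ≡ 1  ⇒  (a,b)_2 = -1.
v=3: a=3^-2·(≡2), b=3^0·(≡1) mod 3; (2|3)=-1, (1|3)=+1; (−1)^{-2·0·1}·(-1)^0·(+1)^-2 = +1.
v=13: a=13^2·(≡5), b=13^0·(≡1) mod 13; (5|13)=-1, (1|13)=+1; (−1)^{2·0·6}·(-1)^0·(+1)^2 = +1.
v=31: a=31^-2·(≡11), b=31^0·(≡18) mod 31; (11|31)=-1, (18|31)=+1; (−1)^{-2·0·15}·(-1)^0·(+1)^-2 = +1.
v=17: a=17^1·(≡14), b=17^1·(≡2) mod 17; (14|17)=-1, (2|17)=+1; (−1)^{1·1·8}·(-1)^1·(+1)^1 = -1.
Ram(119, -17) = {2, 17}; no ℚ_2-point on the conic.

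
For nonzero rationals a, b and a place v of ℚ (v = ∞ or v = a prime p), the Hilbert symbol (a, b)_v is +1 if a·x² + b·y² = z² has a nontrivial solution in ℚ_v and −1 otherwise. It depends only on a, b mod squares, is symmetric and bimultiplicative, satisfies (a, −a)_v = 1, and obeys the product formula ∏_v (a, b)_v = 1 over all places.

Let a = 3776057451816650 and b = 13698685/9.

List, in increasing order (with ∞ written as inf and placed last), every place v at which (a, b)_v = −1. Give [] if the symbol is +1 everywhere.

[2, 11, 13, 23]

(a, b) ≡ (986, 279565) mod (ℚ^×)²; places V = {2, 3, 5, 7, 11, 13, 17, 23, 29, ∞}.
(a,b)_17: α=3, u≡6; β=1, v≡10 (mod 17); (6|17)=-1, (10|17)=-1; sign (−1)^0·-1^1·-1^3 = +1.
(a,b)_29: α=1, u≡6; β=0, v≡24 (mod 29); (6|29)=+1, (24|29)=+1; sign (−1)^0·+1^0·+1^1 = +1.
(a,b)_13: α=2, u≡2; β=1, v≡12 (mod 13); (2|13)=-1, (12|13)=+1; sign (−1)^0·-1^1·+1^2 = -1.
(a,b)_11: α=2, u≡6; β=1, v≡4 (mod 11); (6|11)=-1, (4|11)=+1; sign (−1)^0·-1^1·+1^2 = -1.
(a,b)_3: α=0, u≡2; β=-2, v≡1 (mod 3); (2|3)=-1, (1|3)=+1; sign (−1)^0·-1^-2·+1^0 = +1.
(a,b)_2: α=1, β=0; u≡5, v≡5 (mod 8); ε(u)ε(v)=0·0, αω(v)=1·1, βω(u)=0·1; sum ≡ 1  ⇒  -1.
(a,b)_23: α=2, u≡15; β=1, v≡19 (mod 23); (15|23)=-1, (19|23)=-1; sign (−1)^0·-1^1·-1^2 = -1.
(a,b)_5: α=2, u≡1; β=1, v≡3 (mod 5); (1|5)=+1, (3|5)=-1; sign (−1)^0·+1^1·-1^2 = +1.
(a,b)_7: α=2, u≡6; β=2, v≡3 (mod 7); (6|7)=-1, (3|7)=-1; sign (−1)^0·-1^2·-1^2 = +1.
(a,b)_∞: sgn(986)=+, sgn(279565)=+, so +1.
|Ram(986, 279565)| = 4, even; anisotropic at {2, 11, 13, 23}.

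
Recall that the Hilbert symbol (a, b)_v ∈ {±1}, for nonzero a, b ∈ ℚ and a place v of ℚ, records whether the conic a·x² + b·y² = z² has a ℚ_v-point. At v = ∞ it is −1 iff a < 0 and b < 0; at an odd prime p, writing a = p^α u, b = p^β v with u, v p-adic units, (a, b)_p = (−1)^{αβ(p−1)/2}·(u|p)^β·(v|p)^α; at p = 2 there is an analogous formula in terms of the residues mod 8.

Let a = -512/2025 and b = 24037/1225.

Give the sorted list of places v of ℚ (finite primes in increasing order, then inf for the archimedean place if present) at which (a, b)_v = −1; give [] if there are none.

[2, 13]

(a, b) ≡ (-2, 13) mod (ℚ^×)²; places V = {2, 3, 5, 7, 13, 43, ∞}.
(a,b)_2: α=9, β=0; u≡7, v≡5 (mod 8); ε(u)ε(v)=1·0, αω(v)=9·1, βω(u)=0·0; sum ≡ 1  ⇒  -1.
(a,b)_3: α=-4, u≡1; β=0, v≡1 (mod 3); (1|3)=+1, (1|3)=+1; sign (−1)^0·+1^0·+1^-4 = +1.
(a,b)_∞: sgn(-2)=−, sgn(13)=+, so +1.
(a,b)_13: α=0, u≡6; β=1, v≡1 (mod 13); (6|13)=-1, (1|13)=+1; sign (−1)^0·-1^1·+1^0 = -1.
(a,b)_7: α=0, u≡3; β=-2, v≡5 (mod 7); (3|7)=-1, (5|7)=-1; sign (−1)^0·-1^-2·-1^0 = +1.
(a,b)_43: α=0, u≡1; β=2, v≡17 (mod 43); (1|43)=+1, (17|43)=+1; sign (−1)^0·+1^2·+1^0 = +1.
(a,b)_5: α=-2, u≡3; β=-2, v≡3 (mod 5); (3|5)=-1, (3|5)=-1; sign (−1)^0·-1^-2·-1^-2 = +1.
Ram(-2, 13) = {2, 13}; no ℚ_2-point on the conic.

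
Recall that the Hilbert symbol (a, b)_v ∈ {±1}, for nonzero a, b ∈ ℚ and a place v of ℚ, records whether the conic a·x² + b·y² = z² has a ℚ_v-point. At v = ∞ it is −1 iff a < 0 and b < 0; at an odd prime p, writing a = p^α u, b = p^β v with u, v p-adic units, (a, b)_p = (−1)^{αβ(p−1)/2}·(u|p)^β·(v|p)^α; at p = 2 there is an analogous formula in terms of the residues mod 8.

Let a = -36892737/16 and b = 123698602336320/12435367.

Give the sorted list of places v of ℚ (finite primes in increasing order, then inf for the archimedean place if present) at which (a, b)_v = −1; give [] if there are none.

[2, 5, 7, 19, 31, 37]

Mod squares: a ≡ -83657, b ≡ 1198615. Check v ∈ {∞, 2, 3, 5, 7, 11, 17, 19, 29, 31, 37, 43}.
v=29: a=29^0·(≡3), b=29^2·(≡1) mod 29; (3|29)=-1, (1|29)=+1; (−1)^{0·2·14}·(-1)^2·(+1)^0 = +1.
v=37: a=37^1·(≡10), b=37^-1·(≡17) mod 37; (10|37)=+1, (17|37)=-1; (−1)^{1·-1·18}·(+1)^-1·(-1)^1 = -1.
v=3: a=3^2·(≡1), b=3^6·(≡1) mod 3; (1|3)=+1, (1|3)=+1; (−1)^{2·6·1}·(+1)^6·(+1)^2 = +1.
v=7: a=7^3·(≡5), b=7^-2·(≡5) mod 7; (5|7)=-1, (5|7)=-1; (−1)^{3·-2·3}·(-1)^-2·(-1)^3 = -1.
v=19: a=19^1·(≡6), b=19^-3·(≡17) mod 19; (6|19)=+1, (17|19)=+1; (−1)^{1·-3·9}·(+1)^-3·(+1)^1 = -1.
v=11: a=11^0·(≡4), b=11^1·(≡8) mod 11; (4|11)=+1, (8|11)=-1; (−1)^{0·1·5}·(+1)^1·(-1)^0 = +1.
v=∞: -83657 < 0 and 1198615 > 0  ⇒  (a,b)_∞ = +1.
v=43: a=43^0·(≡1), b=43^2·(≡20) mod 43; (1|43)=+1, (20|43)=-1; (−1)^{0·2·21}·(+1)^2·(-1)^0 = +1.
v=17: a=17^1·(≡9), b=17^0·(≡4) mod 17; (9|17)=+1, (4|17)=+1; (−1)^{1·0·8}·(+1)^0·(+1)^1 = +1.
v=2: v_2(a)=-4, v_2(b)=6; units ≡ 7, 7 (mod 8); ε·ε+αω+βω = 1·1+-4·0+6·0 ≡ 1  ⇒  (a,b)_2 = -1.
v=5: a=5^0·(≡3), b=5^1·(≡2) mod 5; (3|5)=-1, (2|5)=-1; (−1)^{0·1·2}·(-1)^1·(-1)^0 = -1.
v=31: a=31^0·(≡13), b=31^1·(≡16) mod 31; (13|31)=-1, (16|31)=+1; (−1)^{0·1·15}·(-1)^1·(+1)^0 = -1.
(-83657, 1198615 / ℚ) ramifies at {2, 5, 7, 19, 31, 37}: a division algebra.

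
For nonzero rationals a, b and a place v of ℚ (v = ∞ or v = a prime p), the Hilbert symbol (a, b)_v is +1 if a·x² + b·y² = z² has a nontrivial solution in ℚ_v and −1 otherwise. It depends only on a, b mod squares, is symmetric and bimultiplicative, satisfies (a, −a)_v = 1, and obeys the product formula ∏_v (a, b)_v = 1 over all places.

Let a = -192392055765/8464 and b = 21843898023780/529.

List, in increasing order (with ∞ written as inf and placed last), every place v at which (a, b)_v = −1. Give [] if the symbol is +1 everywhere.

[5, 41]

Mod squares: a ≡ -5385965, b ≡ 10105. Check v ∈ {∞, 2, 3, 5, 7, 13, 23, 41, 43, 47}.
v=13: a=13^1·(≡11), b=13^0·(≡3) mod 13; (11|13)=-1, (3|13)=+1; (−1)^{1·0·6}·(-1)^0·(+1)^1 = +1.
v=7: a=7^2·(≡3), b=7^2·(≡1) mod 7; (3|7)=-1, (1|7)=+1; (−1)^{2·2·3}·(-1)^2·(+1)^2 = +1.
v=47: a=47^1·(≡33), b=47^1·(≡2) mod 47; (33|47)=-1, (2|47)=+1; (−1)^{1·1·23}·(-1)^1·(+1)^1 = +1.
v=5: a=5^1·(≡3), b=5^1·(≡4) mod 5; (3|5)=-1, (4|5)=+1; (−1)^{1·1·2}·(-1)^1·(+1)^1 = -1.
v=23: a=23^-2·(≡19), b=23^-2·(≡2) mod 23; (19|23)=-1, (2|23)=+1; (−1)^{-2·-2·11}·(-1)^-2·(+1)^-2 = +1.
v=41: a=41^1·(≡4), b=41^2·(≡12) mod 41; (4|41)=+1, (12|41)=-1; (−1)^{1·2·20}·(+1)^2·(-1)^1 = -1.
v=3: a=3^6·(≡1), b=3^8·(≡1) mod 3; (1|3)=+1, (1|3)=+1; (−1)^{6·8·1}·(+1)^8·(+1)^6 = +1.
v=∞: -5385965 < 0 and 10105 > 0  ⇒  (a,b)_∞ = +1.
v=2: v_2(a)=-4, v_2(b)=2; units ≡ 3, 1 (mod 8); ε·ε+αω+βω = 1·0+-4·0+2·1 ≡ 0  ⇒  (a,b)_2 = +1.
v=43: a=43^1·(≡13), b=43^1·(≡34) mod 43; (13|43)=+1, (34|43)=-1; (−1)^{1·1·21}·(+1)^1·(-1)^1 = +1.
|Ram(-5385965, 10105)| = 2, even; anisotropic at {5, 41}.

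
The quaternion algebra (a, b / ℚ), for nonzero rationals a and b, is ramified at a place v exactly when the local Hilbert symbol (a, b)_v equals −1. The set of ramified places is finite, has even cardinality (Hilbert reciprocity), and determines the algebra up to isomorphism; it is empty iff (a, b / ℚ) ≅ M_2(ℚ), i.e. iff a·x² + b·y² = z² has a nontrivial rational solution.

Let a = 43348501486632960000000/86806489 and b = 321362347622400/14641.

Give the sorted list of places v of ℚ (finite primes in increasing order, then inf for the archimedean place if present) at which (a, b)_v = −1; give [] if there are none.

(a, b) ≡ (9690, 19) mod (ℚ^×)²; places V = {2, 3, 5, 7, 11, 17, 19, ∞}.
(a,b)_11: α=-6, u≡7; β=-4, v≡7 (mod 11); (7|11)=-1, (7|11)=-1; sign (−1)^0·-1^-4·-1^-6 = +1.
(a,b)_3: α=11, u≡2; β=6, v≡1 (mod 3); (2|3)=-1, (1|3)=+1; sign (−1)^0·-1^6·+1^11 = +1.
(a,b)_∞: sgn(9690)=+, sgn(19)=+, so +1.
(a,b)_7: α=-2, u≡2; β=2, v≡6 (mod 7); (2|7)=+1, (6|7)=-1; sign (−1)^0·+1^2·-1^-2 = +1.
(a,b)_19: α=1, u≡17; β=1, v≡4 (mod 19); (17|19)=+1, (4|19)=+1; sign (−1)^1·+1^1·+1^1 = -1.
(a,b)_17: α=3, u≡8; β=2, v≡16 (mod 17); (8|17)=+1, (16|17)=+1; sign (−1)^0·+1^2·+1^3 = +1.
(a,b)_5: α=7, u≡2; β=2, v≡1 (mod 5); (2|5)=-1, (1|5)=+1; sign (−1)^0·-1^2·+1^7 = +1.
(a,b)_2: α=25, β=16; u≡5, v≡3 (mod 8); ε(u)ε(v)=0·1, αω(v)=25·1, βω(u)=16·1; sum ≡ 1  ⇒  -1.
|Ram(9690, 19)| = 2, even; anisotropic at {2, 19}.

[2, 19]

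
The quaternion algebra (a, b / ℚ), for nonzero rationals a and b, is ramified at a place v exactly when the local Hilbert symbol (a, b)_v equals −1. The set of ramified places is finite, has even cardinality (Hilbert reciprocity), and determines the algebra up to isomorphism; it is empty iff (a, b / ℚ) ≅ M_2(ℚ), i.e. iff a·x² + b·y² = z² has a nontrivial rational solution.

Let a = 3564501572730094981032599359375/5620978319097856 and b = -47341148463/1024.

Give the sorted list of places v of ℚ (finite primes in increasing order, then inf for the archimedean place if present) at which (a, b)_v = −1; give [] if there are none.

(a, b) ≡ (1591, -27047) mod (ℚ^×)²; places V = {2, 3, 5, 7, 11, 13, 17, 37, 43, ∞}.
(a,b)_17: α=4, u≡11; β=1, v≡3 (mod 17); (11|17)=-1, (3|17)=-1; sign (−1)^0·-1^1·-1^4 = -1.
(a,b)_2: α=-38, β=-10; u≡7, v≡1 (mod 8); ε(u)ε(v)=1·0, αω(v)=-38·0, βω(u)=-10·0; sum ≡ 0  ⇒  +1.
(a,b)_37: α=3, u≡19; β=1, v≡4 (mod 37); (19|37)=-1, (4|37)=+1; sign (−1)^0·-1^1·+1^3 = -1.
(a,b)_7: α=14, u≡4; β=4, v≡4 (mod 7); (4|7)=+1, (4|7)=+1; sign (−1)^0·+1^4·+1^14 = +1.
(a,b)_13: α=-2, u≡7; β=0, v≡8 (mod 13); (7|13)=-1, (8|13)=-1; sign (−1)^0·-1^0·-1^-2 = +1.
(a,b)_∞: sgn(1591)=+, sgn(-27047)=−, so +1.
(a,b)_5: α=6, u≡4; β=0, v≡3 (mod 5); (4|5)=+1, (3|5)=-1; sign (−1)^0·+1^0·-1^6 = +1.
(a,b)_3: α=0, u≡1; β=6, v≡1 (mod 3); (1|3)=+1, (1|3)=+1; sign (−1)^0·+1^6·+1^0 = +1.
(a,b)_43: α=3, u≡29; β=1, v≡15 (mod 43); (29|43)=-1, (15|43)=+1; sign (−1)^1·-1^1·+1^3 = +1.
(a,b)_11: α=-2, u≡6; β=0, v≡7 (mod 11); (6|11)=-1, (7|11)=-1; sign (−1)^0·-1^0·-1^-2 = +1.
|Ram(1591, -27047)| = 2, even; anisotropic at {17, 37}.

[17, 37]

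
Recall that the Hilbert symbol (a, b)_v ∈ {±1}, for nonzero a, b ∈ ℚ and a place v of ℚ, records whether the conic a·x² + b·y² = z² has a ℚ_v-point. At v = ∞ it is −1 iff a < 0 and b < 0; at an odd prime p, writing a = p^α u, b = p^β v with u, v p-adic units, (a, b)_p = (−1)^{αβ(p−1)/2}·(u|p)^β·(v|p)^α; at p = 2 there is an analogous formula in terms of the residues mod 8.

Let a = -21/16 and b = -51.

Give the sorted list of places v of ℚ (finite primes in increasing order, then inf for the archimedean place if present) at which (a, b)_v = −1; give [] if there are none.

(a, b) ≡ (-21, -51) mod (ℚ^×)²; places V = {2, 3, 7, 17, ∞}.
(a,b)_∞: sgn(-21)=−, sgn(-51)=−, so -1.
(a,b)_7: α=1, u≡2; β=0, v≡5 (mod 7); (2|7)=+1, (5|7)=-1; sign (−1)^0·+1^0·-1^1 = -1.
(a,b)_2: α=-4, β=0; u≡3, v≡5 (mod 8); ε(u)ε(v)=1·0, αω(v)=-4·1, βω(u)=0·1; sum ≡ 0  ⇒  +1.
(a,b)_3: α=1, u≡2; β=1, v≡1 (mod 3); (2|3)=-1, (1|3)=+1; sign (−1)^1·-1^1·+1^1 = +1.
(a,b)_17: α=0, u≡4; β=1, v≡14 (mod 17); (4|17)=+1, (14|17)=-1; sign (−1)^0·+1^1·-1^0 = +1.
|Ram(-21, -51)| = 2, even; anisotropic at {7, ∞}.

[7, inf]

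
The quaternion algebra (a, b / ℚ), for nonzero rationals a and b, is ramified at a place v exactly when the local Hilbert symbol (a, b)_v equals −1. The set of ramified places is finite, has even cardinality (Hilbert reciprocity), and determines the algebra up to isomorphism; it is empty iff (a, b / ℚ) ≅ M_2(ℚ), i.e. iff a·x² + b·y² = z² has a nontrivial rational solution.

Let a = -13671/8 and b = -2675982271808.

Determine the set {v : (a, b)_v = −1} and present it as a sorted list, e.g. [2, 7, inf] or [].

Mod squares: a ≡ -62, b ≡ -43509077. Check v ∈ {∞, 2, 3, 7, 23, 29, 31, 37, 41, 43}.
v=2: v_2(a)=-3, v_2(b)=6; units ≡ 1, 3 (mod 8); ε·ε+αω+βω = 0·1+-3·1+6·0 ≡ 1  ⇒  (a,b)_2 = -1.
v=37: a=37^0·(≡7), b=37^1·(≡19) mod 37; (7|37)=+1, (19|37)=-1; (−1)^{0·1·18}·(+1)^1·(-1)^0 = +1.
v=3: a=3^2·(≡1), b=3^0·(≡1) mod 3; (1|3)=+1, (1|3)=+1; (−1)^{2·0·1}·(+1)^0·(+1)^2 = +1.
v=7: a=7^2·(≡1), b=7^0·(≡1) mod 7; (1|7)=+1, (1|7)=+1; (−1)^{2·0·3}·(+1)^0·(+1)^2 = +1.
v=31: a=31^1·(≡3), b=31^2·(≡24) mod 31; (3|31)=-1, (24|31)=-1; (−1)^{1·2·15}·(-1)^2·(-1)^1 = -1.
v=∞: -62 < 0 and -43509077 < 0  ⇒  (a,b)_∞ = -1.
v=41: a=41^0·(≡8), b=41^1·(≡24) mod 41; (8|41)=+1, (24|41)=-1; (−1)^{0·1·20}·(+1)^1·(-1)^0 = +1.
v=43: a=43^0·(≡38), b=43^1·(≡2) mod 43; (38|43)=+1, (2|43)=-1; (−1)^{0·1·21}·(+1)^1·(-1)^0 = +1.
v=23: a=23^0·(≡19), b=23^1·(≡10) mod 23; (19|23)=-1, (10|23)=-1; (−1)^{0·1·11}·(-1)^1·(-1)^0 = -1.
v=29: a=29^0·(≡13), b=29^1·(≡19) mod 29; (13|29)=+1, (19|29)=-1; (−1)^{0·1·14}·(+1)^1·(-1)^0 = +1.
Ram(-62, -43509077) = {2, 23, 31, ∞}; no ℚ_2-point on the conic.

[2, 23, 31, inf]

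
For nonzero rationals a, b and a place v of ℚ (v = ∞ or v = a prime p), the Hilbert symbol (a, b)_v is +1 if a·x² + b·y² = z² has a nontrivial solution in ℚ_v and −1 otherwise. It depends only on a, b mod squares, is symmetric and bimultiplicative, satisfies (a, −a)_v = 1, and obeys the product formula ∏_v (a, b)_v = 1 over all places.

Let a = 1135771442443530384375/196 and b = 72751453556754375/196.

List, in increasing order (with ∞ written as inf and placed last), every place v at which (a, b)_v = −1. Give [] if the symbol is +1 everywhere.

[2, 3, 5, 17]

Mod squares: a ≡ 85215, b ≡ 147407. Check v ∈ {∞, 2, 3, 5, 7, 13, 17, 19, 23, 29}.
v=19: a=19^3·(≡6), b=19^2·(≡4) mod 19; (6|19)=+1, (4|19)=+1; (−1)^{3·2·9}·(+1)^2·(+1)^3 = +1.
v=∞: 85215 > 0 and 147407 > 0  ⇒  (a,b)_∞ = +1.
v=23: a=23^1·(≡8), b=23^1·(≡10) mod 23; (8|23)=+1, (10|23)=-1; (−1)^{1·1·11}·(+1)^1·(-1)^1 = +1.
v=29: a=29^4·(≡28), b=29^3·(≡10) mod 29; (28|29)=+1, (10|29)=-1; (−1)^{4·3·14}·(+1)^3·(-1)^4 = +1.
v=17: a=17^4·(≡14), b=17^3·(≡8) mod 17; (14|17)=-1, (8|17)=+1; (−1)^{4·3·8}·(-1)^3·(+1)^4 = -1.
v=2: v_2(a)=-2, v_2(b)=-2; units ≡ 7, 7 (mod 8); ε·ε+αω+βω = 1·1+-2·0+-2·0 ≡ 1  ⇒  (a,b)_2 = -1.
v=3: a=3^1·(≡1), b=3^2·(≡2) mod 3; (1|3)=+1, (2|3)=-1; (−1)^{1·2·1}·(+1)^2·(-1)^1 = -1.
v=13: a=13^1·(≡4), b=13^1·(≡10) mod 13; (4|13)=+1, (10|13)=+1; (−1)^{1·1·6}·(+1)^1·(+1)^1 = +1.
v=5: a=5^5·(≡3), b=5^4·(≡2) mod 5; (3|5)=-1, (2|5)=-1; (−1)^{5·4·2}·(-1)^4·(-1)^5 = -1.
v=7: a=7^-2·(≡4), b=7^-2·(≡1) mod 7; (4|7)=+1, (1|7)=+1; (−1)^{-2·-2·3}·(+1)^-2·(+1)^-2 = +1.
(85215, 147407 / ℚ) ramifies at {2, 3, 5, 17}: a division algebra.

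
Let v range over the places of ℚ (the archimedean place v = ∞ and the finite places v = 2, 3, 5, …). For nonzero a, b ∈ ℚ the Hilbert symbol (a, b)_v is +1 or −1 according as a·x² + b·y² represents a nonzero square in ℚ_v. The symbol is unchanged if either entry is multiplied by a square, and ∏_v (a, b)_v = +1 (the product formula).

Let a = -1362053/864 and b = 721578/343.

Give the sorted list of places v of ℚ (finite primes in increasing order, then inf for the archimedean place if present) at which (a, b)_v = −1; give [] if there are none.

[2, 7, 11, 13]

(a, b) ≡ (-462, 6006) mod (ℚ^×)²; places V = {2, 3, 7, 11, 13, 19, 29, ∞}.
(a,b)_29: α=0, u≡21; β=2, v≡14 (mod 29); (21|29)=-1, (14|29)=-1; sign (−1)^0·-1^2·-1^0 = +1.
(a,b)_19: α=2, u≡3; β=0, v≡15 (mod 19); (3|19)=-1, (15|19)=-1; sign (−1)^0·-1^0·-1^2 = +1.
(a,b)_∞: sgn(-462)=−, sgn(6006)=+, so +1.
(a,b)_11: α=1, u≡8; β=1, v≡8 (mod 11); (8|11)=-1, (8|11)=-1; sign (−1)^1·-1^1·-1^1 = -1.
(a,b)_2: α=-5, β=1; u≡1, v≡3 (mod 8); ε(u)ε(v)=0·1, αω(v)=-5·1, βω(u)=1·0; sum ≡ 1  ⇒  -1.
(a,b)_7: α=3, u≡4; β=-3, v≡4 (mod 7); (4|7)=+1, (4|7)=+1; sign (−1)^1·+1^-3·+1^3 = -1.
(a,b)_13: α=0, u≡8; β=1, v≡7 (mod 13); (8|13)=-1, (7|13)=-1; sign (−1)^0·-1^1·-1^0 = -1.
(a,b)_3: α=-3, u≡2; β=1, v≡1 (mod 3); (2|3)=-1, (1|3)=+1; sign (−1)^1·-1^1·+1^-3 = +1.
Ram(-462, 6006) = {2, 7, 11, 13}; no ℚ_2-point on the conic.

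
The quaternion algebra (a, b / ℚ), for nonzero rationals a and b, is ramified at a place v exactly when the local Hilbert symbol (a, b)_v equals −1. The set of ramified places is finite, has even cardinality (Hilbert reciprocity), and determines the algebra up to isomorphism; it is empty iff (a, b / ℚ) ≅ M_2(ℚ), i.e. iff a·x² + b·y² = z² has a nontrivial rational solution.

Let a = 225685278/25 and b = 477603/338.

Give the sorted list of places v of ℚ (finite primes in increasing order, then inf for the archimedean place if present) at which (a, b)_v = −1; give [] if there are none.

[3, 13]

Mod squares: a ≡ 78, b ≡ 6. Check v ∈ {∞, 2, 3, 5, 7, 13, 19}.
v=5: a=5^-2·(≡3), b=5^0·(≡1) mod 5; (3|5)=-1, (1|5)=+1; (−1)^{-2·0·2}·(-1)^0·(+1)^-2 = +1.
v=∞: 78 > 0 and 6 > 0  ⇒  (a,b)_∞ = +1.
v=7: a=7^2·(≡1), b=7^2·(≡5) mod 7; (1|7)=+1, (5|7)=-1; (−1)^{2·2·3}·(+1)^2·(-1)^2 = +1.
v=2: v_2(a)=1, v_2(b)=-1; units ≡ 7, 3 (mod 8); ε·ε+αω+βω = 1·1+1·1+-1·0 ≡ 0  ⇒  (a,b)_2 = +1.
v=19: a=19^0·(≡8), b=19^2·(≡16) mod 19; (8|19)=-1, (16|19)=+1; (−1)^{0·2·9}·(-1)^2·(+1)^0 = +1.
v=3: a=3^11·(≡2), b=3^3·(≡2) mod 3; (2|3)=-1, (2|3)=-1; (−1)^{11·3·1}·(-1)^3·(-1)^11 = -1.
v=13: a=13^1·(≡2), b=13^-2·(≡11) mod 13; (2|13)=-1, (11|13)=-1; (−1)^{1·-2·6}·(-1)^-2·(-1)^1 = -1.
|Ram(78, 6)| = 2, even; anisotropic at {3, 13}.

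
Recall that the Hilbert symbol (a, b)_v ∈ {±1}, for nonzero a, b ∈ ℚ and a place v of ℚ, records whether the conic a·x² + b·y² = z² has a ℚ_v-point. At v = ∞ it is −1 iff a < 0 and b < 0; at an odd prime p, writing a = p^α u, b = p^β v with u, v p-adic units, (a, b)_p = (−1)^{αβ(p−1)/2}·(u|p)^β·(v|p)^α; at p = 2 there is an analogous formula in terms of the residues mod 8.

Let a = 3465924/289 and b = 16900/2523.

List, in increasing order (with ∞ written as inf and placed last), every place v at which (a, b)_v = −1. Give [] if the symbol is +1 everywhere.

[7, 31]

(a, b) ≡ (7161, 3) mod (ℚ^×)²; places V = {2, 3, 5, 7, 11, 13, 17, 29, 31, ∞}.
(a,b)_31: α=1, u≡8; β=0, v≡3 (mod 31); (8|31)=+1, (3|31)=-1; sign (−1)^0·+1^0·-1^1 = -1.
(a,b)_7: α=1, u≡4; β=0, v≡3 (mod 7); (4|7)=+1, (3|7)=-1; sign (−1)^0·+1^0·-1^1 = -1.
(a,b)_5: α=0, u≡1; β=2, v≡2 (mod 5); (1|5)=+1, (2|5)=-1; sign (−1)^0·+1^2·-1^0 = +1.
(a,b)_3: α=1, u≡2; β=-1, v≡1 (mod 3); (2|3)=-1, (1|3)=+1; sign (−1)^1·-1^-1·+1^1 = +1.
(a,b)_17: α=-2, u≡15; β=0, v≡10 (mod 17); (15|17)=+1, (10|17)=-1; sign (−1)^0·+1^0·-1^-2 = +1.
(a,b)_∞: sgn(7161)=+, sgn(3)=+, so +1.
(a,b)_2: α=2, β=2; u≡1, v≡3 (mod 8); ε(u)ε(v)=0·1, αω(v)=2·1, βω(u)=2·0; sum ≡ 0  ⇒  +1.
(a,b)_11: α=3, u≡10; β=0, v≡1 (mod 11); (10|11)=-1, (1|11)=+1; sign (−1)^0·-1^0·+1^3 = +1.
(a,b)_29: α=0, u≡11; β=-2, v≡17 (mod 29); (11|29)=-1, (17|29)=-1; sign (−1)^0·-1^-2·-1^0 = +1.
(a,b)_13: α=0, u≡11; β=2, v≡9 (mod 13); (11|13)=-1, (9|13)=+1; sign (−1)^0·-1^2·+1^0 = +1.
Ram(7161, 3) = {7, 31}; no ℚ_7-point on the conic.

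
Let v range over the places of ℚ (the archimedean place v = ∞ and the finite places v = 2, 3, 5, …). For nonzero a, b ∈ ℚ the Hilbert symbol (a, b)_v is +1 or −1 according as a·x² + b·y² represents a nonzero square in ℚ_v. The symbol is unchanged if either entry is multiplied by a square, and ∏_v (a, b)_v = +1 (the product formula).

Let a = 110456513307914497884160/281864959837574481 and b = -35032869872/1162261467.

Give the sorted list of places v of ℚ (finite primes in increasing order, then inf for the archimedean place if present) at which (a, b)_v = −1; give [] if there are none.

[2, 13]

(a, b) ≡ (715, -429) mod (ℚ^×)²; places V = {2, 3, 5, 7, 11, 13, 37, 41, 43, ∞}.
(a,b)_11: α=3, u≡7; β=1, v≡5 (mod 11); (7|11)=-1, (5|11)=+1; sign (−1)^1·-1^1·+1^3 = +1.
(a,b)_7: α=4, u≡1; β=2, v≡5 (mod 7); (1|7)=+1, (5|7)=-1; sign (−1)^0·+1^2·-1^4 = +1.
(a,b)_43: α=0, u≡8; β=2, v≡4 (mod 43); (8|43)=-1, (4|43)=+1; sign (−1)^0·-1^2·+1^0 = +1.
(a,b)_∞: sgn(715)=+, sgn(-429)=−, so +1.
(a,b)_5: α=1, u≡2; β=0, v≡4 (mod 5); (2|5)=-1, (4|5)=+1; sign (−1)^0·-1^0·+1^1 = +1.
(a,b)_3: α=-30, u≡1; β=-19, v≡1 (mod 3); (1|3)=+1, (1|3)=+1; sign (−1)^0·+1^-19·+1^-30 = +1.
(a,b)_13: α=7, u≡12; β=3, v≡8 (mod 13); (12|13)=+1, (8|13)=-1; sign (−1)^0·+1^3·-1^7 = -1.
(a,b)_41: α=2, u≡2; β=0, v≡14 (mod 41); (2|41)=+1, (14|41)=-1; sign (−1)^0·+1^0·-1^2 = +1.
(a,b)_2: α=16, β=4; u≡3, v≡3 (mod 8); ε(u)ε(v)=1·1, αω(v)=16·1, βω(u)=4·1; sum ≡ 1  ⇒  -1.
(a,b)_37: α=-2, u≡3; β=0, v≡14 (mod 37); (3|37)=+1, (14|37)=-1; sign (−1)^0·+1^0·-1^-2 = +1.
Ram(715, -429) = {2, 13}; no ℚ_2-point on the conic.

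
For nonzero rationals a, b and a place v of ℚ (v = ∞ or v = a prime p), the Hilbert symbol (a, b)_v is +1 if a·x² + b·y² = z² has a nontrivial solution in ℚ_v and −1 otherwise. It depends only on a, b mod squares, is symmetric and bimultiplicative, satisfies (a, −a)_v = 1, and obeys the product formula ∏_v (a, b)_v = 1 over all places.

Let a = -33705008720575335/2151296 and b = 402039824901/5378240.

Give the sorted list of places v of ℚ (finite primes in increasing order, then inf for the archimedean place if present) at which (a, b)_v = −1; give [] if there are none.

[2, 11, 13, 23]

Mod squares: a ≡ -690690, b ≡ 15015. Check v ∈ {∞, 2, 3, 5, 7, 11, 13, 23}.
v=3: a=3^7·(≡2), b=3^1·(≡1) mod 3; (2|3)=-1, (1|3)=+1; (−1)^{7·1·1}·(-1)^1·(+1)^7 = +1.
v=13: a=13^1·(≡1), b=13^1·(≡8) mod 13; (1|13)=+1, (8|13)=-1; (−1)^{1·1·6}·(+1)^1·(-1)^1 = -1.
v=2: v_2(a)=-7, v_2(b)=-6; units ≡ 7, 7 (mod 8); ε·ε+αω+βω = 1·1+-7·0+-6·0 ≡ 1  ⇒  (a,b)_2 = -1.
v=∞: -690690 < 0 and 15015 > 0  ⇒  (a,b)_∞ = +1.
v=5: a=5^1·(≡3), b=5^-1·(≡2) mod 5; (3|5)=-1, (2|5)=-1; (−1)^{1·-1·2}·(-1)^-1·(-1)^1 = +1.
v=7: a=7^-5·(≡2), b=7^-5·(≡3) mod 7; (2|7)=+1, (3|7)=-1; (−1)^{-5·-5·3}·(+1)^-5·(-1)^-5 = +1.
v=23: a=23^3·(≡4), b=23^2·(≡17) mod 23; (4|23)=+1, (17|23)=-1; (−1)^{3·2·11}·(+1)^2·(-1)^3 = -1.
v=11: a=11^7·(≡5), b=11^7·(≡5) mod 11; (5|11)=+1, (5|11)=+1; (−1)^{7·7·5}·(+1)^7·(+1)^7 = -1.
(-690690, 15015 / ℚ) ramifies at {2, 11, 13, 23}: a division algebra.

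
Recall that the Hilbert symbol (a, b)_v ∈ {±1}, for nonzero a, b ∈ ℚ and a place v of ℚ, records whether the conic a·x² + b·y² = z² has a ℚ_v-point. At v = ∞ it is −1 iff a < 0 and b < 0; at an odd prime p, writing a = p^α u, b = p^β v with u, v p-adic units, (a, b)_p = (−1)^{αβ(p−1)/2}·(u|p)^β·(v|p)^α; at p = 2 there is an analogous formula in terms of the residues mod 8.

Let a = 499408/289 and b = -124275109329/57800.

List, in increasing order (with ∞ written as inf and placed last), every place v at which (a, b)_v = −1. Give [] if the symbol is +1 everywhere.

[2, 7]

Mod squares: a ≡ 13, b ≡ -322. Check v ∈ {∞, 2, 3, 5, 7, 13, 17, 23}.
v=17: a=17^-2·(≡16), b=17^-2·(≡16) mod 17; (16|17)=+1, (16|17)=+1; (−1)^{-2·-2·8}·(+1)^-2·(+1)^-2 = +1.
v=5: a=5^0·(≡2), b=5^-2·(≡3) mod 5; (2|5)=-1, (3|5)=-1; (−1)^{0·-2·2}·(-1)^-2·(-1)^0 = +1.
v=13: a=13^1·(≡9), b=13^0·(≡3) mod 13; (9|13)=+1, (3|13)=+1; (−1)^{1·0·6}·(+1)^0·(+1)^1 = +1.
v=2: v_2(a)=4, v_2(b)=-3; units ≡ 5, 7 (mod 8); ε·ε+αω+βω = 0·1+4·0+-3·1 ≡ 1  ⇒  (a,b)_2 = -1.
v=23: a=23^0·(≡6), b=23^1·(≡16) mod 23; (6|23)=+1, (16|23)=+1; (−1)^{0·1·11}·(+1)^1·(+1)^0 = +1.
v=3: a=3^0·(≡1), b=3^8·(≡2) mod 3; (1|3)=+1, (2|3)=-1; (−1)^{0·8·1}·(+1)^8·(-1)^0 = +1.
v=7: a=7^4·(≡6), b=7^7·(≡3) mod 7; (6|7)=-1, (3|7)=-1; (−1)^{4·7·3}·(-1)^7·(-1)^4 = -1.
v=∞: 13 > 0 and -322 < 0  ⇒  (a,b)_∞ = +1.
|Ram(13, -322)| = 2, even; anisotropic at {2, 7}.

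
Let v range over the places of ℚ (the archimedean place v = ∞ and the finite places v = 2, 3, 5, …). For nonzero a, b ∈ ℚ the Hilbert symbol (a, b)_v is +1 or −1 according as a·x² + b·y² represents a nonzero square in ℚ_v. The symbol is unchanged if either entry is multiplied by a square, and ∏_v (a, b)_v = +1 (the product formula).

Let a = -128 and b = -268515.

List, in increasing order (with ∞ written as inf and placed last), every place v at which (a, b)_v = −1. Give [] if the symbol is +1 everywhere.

[2, 5, 13, inf]

(a, b) ≡ (-2, -3315) mod (ℚ^×)²; places V = {2, 3, 5, 13, 17, ∞}.
(a,b)_13: α=0, u≡2; β=1, v≡2 (mod 13); (2|13)=-1, (2|13)=-1; sign (−1)^0·-1^1·-1^0 = -1.
(a,b)_17: α=0, u≡8; β=1, v≡15 (mod 17); (8|17)=+1, (15|17)=+1; sign (−1)^0·+1^1·+1^0 = +1.
(a,b)_∞: sgn(-2)=−, sgn(-3315)=−, so -1.
(a,b)_5: α=0, u≡2; β=1, v≡2 (mod 5); (2|5)=-1, (2|5)=-1; sign (−1)^0·-1^1·-1^0 = -1.
(a,b)_3: α=0, u≡1; β=5, v≡2 (mod 3); (1|3)=+1, (2|3)=-1; sign (−1)^0·+1^5·-1^0 = +1.
(a,b)_2: α=7, β=0; u≡7, v≡5 (mod 8); ε(u)ε(v)=1·0, αω(v)=7·1, βω(u)=0·0; sum ≡ 1  ⇒  -1.
(-2, -3315 / ℚ) ramifies at {2, 5, 13, ∞}: a division algebra.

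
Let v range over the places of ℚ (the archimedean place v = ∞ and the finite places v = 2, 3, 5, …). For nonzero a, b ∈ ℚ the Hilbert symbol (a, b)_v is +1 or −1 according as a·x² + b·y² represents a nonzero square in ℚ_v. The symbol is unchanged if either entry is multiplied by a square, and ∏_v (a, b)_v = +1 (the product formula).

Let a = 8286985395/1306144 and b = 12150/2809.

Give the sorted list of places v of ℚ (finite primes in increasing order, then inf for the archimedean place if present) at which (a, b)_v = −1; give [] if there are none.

Mod squares: a ≡ 6630, b ≡ 6. Check v ∈ {∞, 2, 3, 5, 7, 13, 17, 41, 53}.
v=13: a=13^1·(≡9), b=13^0·(≡8) mod 13; (9|13)=+1, (8|13)=-1; (−1)^{1·0·6}·(+1)^0·(-1)^1 = -1.
v=∞: 6630 > 0 and 6 > 0  ⇒  (a,b)_∞ = +1.
v=3: a=3^3·(≡2), b=3^5·(≡2) mod 3; (2|3)=-1, (2|3)=-1; (−1)^{3·5·1}·(-1)^5·(-1)^3 = -1.
v=17: a=17^-1·(≡4), b=17^0·(≡3) mod 17; (4|17)=+1, (3|17)=-1; (−1)^{-1·0·8}·(+1)^0·(-1)^-1 = -1.
v=5: a=5^1·(≡1), b=5^2·(≡4) mod 5; (1|5)=+1, (4|5)=+1; (−1)^{1·2·2}·(+1)^2·(+1)^1 = +1.
v=7: a=7^-4·(≡2), b=7^0·(≡6) mod 7; (2|7)=+1, (6|7)=-1; (−1)^{-4·0·3}·(+1)^0·(-1)^-4 = +1.
v=53: a=53^2·(≡19), b=53^-2·(≡13) mod 53; (19|53)=-1, (13|53)=+1; (−1)^{2·-2·26}·(-1)^-2·(+1)^2 = +1.
v=41: a=41^2·(≡17), b=41^0·(≡28) mod 41; (17|41)=-1, (28|41)=-1; (−1)^{2·0·20}·(-1)^0·(-1)^2 = +1.
v=2: v_2(a)=-5, v_2(b)=1; units ≡ 3, 3 (mod 8); ε·ε+αω+βω = 1·1+-5·1+1·1 ≡ 1  ⇒  (a,b)_2 = -1.
|Ram(6630, 6)| = 4, even; anisotropic at {2, 3, 13, 17}.

[2, 3, 13, 17]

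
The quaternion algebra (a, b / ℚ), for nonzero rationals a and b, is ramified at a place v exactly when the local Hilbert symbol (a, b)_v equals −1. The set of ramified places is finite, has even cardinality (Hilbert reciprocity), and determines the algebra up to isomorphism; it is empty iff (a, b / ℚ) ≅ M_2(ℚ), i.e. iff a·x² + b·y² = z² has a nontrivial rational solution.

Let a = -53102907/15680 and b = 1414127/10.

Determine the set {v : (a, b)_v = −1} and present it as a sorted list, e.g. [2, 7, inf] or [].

[5, 13, 29, 31]

Mod squares: a ≡ -2015, b ≡ 116870. Check v ∈ {∞, 2, 3, 5, 7, 11, 13, 29, 31}.
v=5: a=5^-1·(≡3), b=5^-1·(≡1) mod 5; (3|5)=-1, (1|5)=+1; (−1)^{-1·-1·2}·(-1)^-1·(+1)^-1 = -1.
v=2: v_2(a)=-6, v_2(b)=-1; units ≡ 1, 3 (mod 8); ε·ε+αω+βω = 0·1+-6·1+-1·0 ≡ 0  ⇒  (a,b)_2 = +1.
v=11: a=11^4·(≡5), b=11^2·(≡6) mod 11; (5|11)=+1, (6|11)=-1; (−1)^{4·2·5}·(+1)^2·(-1)^4 = +1.
v=7: a=7^-2·(≡2), b=7^0·(≡5) mod 7; (2|7)=+1, (5|7)=-1; (−1)^{-2·0·3}·(+1)^0·(-1)^-2 = +1.
v=3: a=3^2·(≡1), b=3^0·(≡2) mod 3; (1|3)=+1, (2|3)=-1; (−1)^{2·0·1}·(+1)^0·(-1)^2 = +1.
v=31: a=31^1·(≡5), b=31^1·(≡14) mod 31; (5|31)=+1, (14|31)=+1; (−1)^{1·1·15}·(+1)^1·(+1)^1 = -1.
v=13: a=13^1·(≡4), b=13^1·(≡6) mod 13; (4|13)=+1, (6|13)=-1; (−1)^{1·1·6}·(+1)^1·(-1)^1 = -1.
v=∞: -2015 < 0 and 116870 > 0  ⇒  (a,b)_∞ = +1.
v=29: a=29^0·(≡12), b=29^1·(≡13) mod 29; (12|29)=-1, (13|29)=+1; (−1)^{0·1·14}·(-1)^1·(+1)^0 = -1.
Ram(-2015, 116870) = {5, 13, 29, 31}; no ℚ_5-point on the conic.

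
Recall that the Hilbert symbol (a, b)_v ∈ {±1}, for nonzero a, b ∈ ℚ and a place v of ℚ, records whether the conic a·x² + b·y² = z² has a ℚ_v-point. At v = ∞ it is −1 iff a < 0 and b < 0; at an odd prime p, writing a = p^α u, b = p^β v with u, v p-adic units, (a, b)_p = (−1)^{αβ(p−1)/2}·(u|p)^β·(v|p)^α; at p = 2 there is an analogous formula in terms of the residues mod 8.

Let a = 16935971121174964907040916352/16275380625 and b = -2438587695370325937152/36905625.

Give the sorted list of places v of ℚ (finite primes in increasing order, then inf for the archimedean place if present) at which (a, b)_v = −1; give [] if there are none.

Mod squares: a ≡ 4862, b ≡ -323. Check v ∈ {∞, 2, 3, 5, 7, 11, 13, 17, 19}.
v=11: a=11^7·(≡6), b=11^4·(≡2) mod 11; (6|11)=-1, (2|11)=-1; (−1)^{7·4·5}·(-1)^4·(-1)^7 = -1.
v=13: a=13^9·(≡1), b=13^6·(≡2) mod 13; (1|13)=+1, (2|13)=-1; (−1)^{9·6·6}·(+1)^6·(-1)^9 = -1.
v=17: a=17^3·(≡14), b=17^3·(≡13) mod 17; (14|17)=-1, (13|17)=+1; (−1)^{3·3·8}·(-1)^3·(+1)^3 = -1.
v=2: v_2(a)=7, v_2(b)=10; units ≡ 7, 5 (mod 8); ε·ε+αω+βω = 1·0+7·1+10·0 ≡ 1  ⇒  (a,b)_2 = -1.
v=3: a=3^-12·(≡2), b=3^-10·(≡1) mod 3; (2|3)=-1, (1|3)=+1; (−1)^{-12·-10·1}·(-1)^-10·(+1)^-12 = +1.
v=∞: 4862 > 0 and -323 < 0  ⇒  (a,b)_∞ = +1.
v=19: a=19^4·(≡7), b=19^3·(≡13) mod 19; (7|19)=+1, (13|19)=-1; (−1)^{4·3·9}·(+1)^3·(-1)^4 = +1.
v=7: a=7^-2·(≡1), b=7^0·(≡6) mod 7; (1|7)=+1, (6|7)=-1; (−1)^{-2·0·3}·(+1)^0·(-1)^-2 = +1.
v=5: a=5^-4·(≡3), b=5^-4·(≡2) mod 5; (3|5)=-1, (2|5)=-1; (−1)^{-4·-4·2}·(-1)^-4·(-1)^-4 = +1.
Ram(4862, -323) = {2, 11, 13, 17}; no ℚ_2-point on the conic.

[2, 11, 13, 17]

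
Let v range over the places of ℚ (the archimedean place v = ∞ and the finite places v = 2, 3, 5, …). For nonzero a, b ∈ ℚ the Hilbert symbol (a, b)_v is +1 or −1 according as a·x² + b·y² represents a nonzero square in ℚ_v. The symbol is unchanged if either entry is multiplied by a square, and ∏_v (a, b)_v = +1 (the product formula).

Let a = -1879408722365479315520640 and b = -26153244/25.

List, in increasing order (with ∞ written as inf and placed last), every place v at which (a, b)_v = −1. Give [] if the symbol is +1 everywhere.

(a, b) ≡ (-6182336290, -726479) mod (ℚ^×)²; places V = {2, 3, 5, 13, 23, 29, 37, 41, 47, ∞}.
(a,b)_13: α=3, u≡7; β=1, v≡12 (mod 13); (7|13)=-1, (12|13)=+1; sign (−1)^0·-1^1·+1^3 = -1.
(a,b)_2: α=7, β=2; u≡7, v≡1 (mod 8); ε(u)ε(v)=1·0, αω(v)=7·0, βω(u)=2·0; sum ≡ 0  ⇒  +1.
(a,b)_37: α=1, u≡2; β=0, v≡26 (mod 37); (2|37)=-1, (26|37)=+1; sign (−1)^0·-1^0·+1^1 = +1.
(a,b)_∞: sgn(-6182336290)=−, sgn(-726479)=−, so -1.
(a,b)_29: α=3, u≡25; β=1, v≡13 (mod 29); (25|29)=+1, (13|29)=+1; sign (−1)^0·+1^1·+1^3 = +1.
(a,b)_3: α=2, u≡2; β=2, v≡1 (mod 3); (2|3)=-1, (1|3)=+1; sign (−1)^0·-1^2·+1^2 = +1.
(a,b)_47: α=3, u≡21; β=1, v≡3 (mod 47); (21|47)=+1, (3|47)=+1; sign (−1)^1·+1^1·+1^3 = -1.
(a,b)_41: α=3, u≡7; β=1, v≡26 (mod 41); (7|41)=-1, (26|41)=-1; sign (−1)^0·-1^1·-1^3 = +1.
(a,b)_23: α=1, u≡21; β=0, v≡5 (mod 23); (21|23)=-1, (5|23)=-1; sign (−1)^0·-1^0·-1^1 = -1.
(a,b)_5: α=1, u≡2; β=-2, v≡1 (mod 5); (2|5)=-1, (1|5)=+1; sign (−1)^0·-1^-2·+1^1 = +1.
|Ram(-6182336290, -726479)| = 4, even; anisotropic at {13, 23, 47, ∞}.

[13, 23, 47, inf]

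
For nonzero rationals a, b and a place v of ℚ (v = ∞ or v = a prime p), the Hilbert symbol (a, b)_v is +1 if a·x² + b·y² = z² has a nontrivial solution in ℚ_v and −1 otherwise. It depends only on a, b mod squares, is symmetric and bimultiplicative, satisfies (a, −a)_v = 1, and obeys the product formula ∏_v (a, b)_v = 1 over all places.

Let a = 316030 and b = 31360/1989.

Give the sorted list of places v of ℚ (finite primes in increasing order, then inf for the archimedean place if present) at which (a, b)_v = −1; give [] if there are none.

[5, 11, 13, 17]

(a, b) ≡ (1870, 2210) mod (ℚ^×)²; places V = {2, 3, 5, 7, 11, 13, 17, ∞}.
(a,b)_11: α=1, u≡9; β=0, v≡6 (mod 11); (9|11)=+1, (6|11)=-1; sign (−1)^0·+1^0·-1^1 = -1.
(a,b)_2: α=1, β=7; u≡7, v≡1 (mod 8); ε(u)ε(v)=1·0, αω(v)=1·0, βω(u)=7·0; sum ≡ 0  ⇒  +1.
(a,b)_17: α=1, u≡9; β=-1, v≡11 (mod 17); (9|17)=+1, (11|17)=-1; sign (−1)^0·+1^-1·-1^1 = -1.
(a,b)_5: α=1, u≡1; β=1, v≡3 (mod 5); (1|5)=+1, (3|5)=-1; sign (−1)^0·+1^1·-1^1 = -1.
(a,b)_13: α=2, u≡11; β=-1, v≡3 (mod 13); (11|13)=-1, (3|13)=+1; sign (−1)^0·-1^-1·+1^2 = -1.
(a,b)_3: α=0, u≡1; β=-2, v≡2 (mod 3); (1|3)=+1, (2|3)=-1; sign (−1)^0·+1^-2·-1^0 = +1.
(a,b)_∞: sgn(1870)=+, sgn(2210)=+, so +1.
(a,b)_7: α=0, u≡1; β=2, v≡3 (mod 7); (1|7)=+1, (3|7)=-1; sign (−1)^0·+1^2·-1^0 = +1.
(1870, 2210 / ℚ) ramifies at {5, 11, 13, 17}: a division algebra.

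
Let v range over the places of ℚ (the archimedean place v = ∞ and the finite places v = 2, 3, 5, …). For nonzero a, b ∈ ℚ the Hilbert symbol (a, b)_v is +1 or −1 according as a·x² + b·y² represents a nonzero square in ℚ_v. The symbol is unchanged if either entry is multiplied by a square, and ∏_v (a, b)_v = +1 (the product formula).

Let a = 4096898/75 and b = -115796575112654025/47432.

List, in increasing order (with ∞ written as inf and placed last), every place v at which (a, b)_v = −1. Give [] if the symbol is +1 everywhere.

(a, b) ≡ (72726, -24242) mod (ℚ^×)²; places V = {2, 3, 5, 7, 11, 13, 17, 23, 31, ∞}.
(a,b)_2: α=1, β=-3; u≡3, v≡7 (mod 8); ε(u)ε(v)=1·1, αω(v)=1·0, βω(u)=-3·1; sum ≡ 0  ⇒  +1.
(a,b)_23: α=1, u≡10; β=3, v≡13 (mod 23); (10|23)=-1, (13|23)=+1; sign (−1)^1·-1^3·+1^1 = +1.
(a,b)_31: α=1, u≡29; β=3, v≡21 (mod 31); (29|31)=-1, (21|31)=-1; sign (−1)^1·-1^3·-1^1 = -1.
(a,b)_7: α=0, u≡3; β=-2, v≡6 (mod 7); (3|7)=-1, (6|7)=-1; sign (−1)^0·-1^-2·-1^0 = +1.
(a,b)_3: α=-1, u≡2; β=2, v≡1 (mod 3); (2|3)=-1, (1|3)=+1; sign (−1)^0·-1^2·+1^-1 = +1.
(a,b)_∞: sgn(72726)=+, sgn(-24242)=−, so +1.
(a,b)_5: α=-2, u≡1; β=2, v≡2 (mod 5); (1|5)=+1, (2|5)=-1; sign (−1)^0·+1^2·-1^-2 = +1.
(a,b)_17: α=1, u≡10; β=5, v≡2 (mod 17); (10|17)=-1, (2|17)=+1; sign (−1)^0·-1^5·+1^1 = -1.
(a,b)_13: α=2, u≡1; β=0, v≡1 (mod 13); (1|13)=+1, (1|13)=+1; sign (−1)^0·+1^0·+1^2 = +1.
(a,b)_11: α=0, u≡4; β=-2, v≡10 (mod 11); (4|11)=+1, (10|11)=-1; sign (−1)^0·+1^-2·-1^0 = +1.
|Ram(72726, -24242)| = 2, even; anisotropic at {17, 31}.

[17, 31]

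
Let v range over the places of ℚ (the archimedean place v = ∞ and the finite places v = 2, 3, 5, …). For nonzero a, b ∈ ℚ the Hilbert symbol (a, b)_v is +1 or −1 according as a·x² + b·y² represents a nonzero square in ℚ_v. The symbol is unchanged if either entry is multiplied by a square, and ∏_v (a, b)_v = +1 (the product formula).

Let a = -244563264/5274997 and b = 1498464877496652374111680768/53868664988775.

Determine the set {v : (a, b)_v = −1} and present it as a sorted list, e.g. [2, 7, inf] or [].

(a, b) ≡ (-377, 849927) mod (ℚ^×)²; places V = {2, 3, 5, 7, 11, 13, 19, 29, 31, 37, 41, ∞}.
(a,b)_29: α=1, u≡1; β=4, v≡13 (mod 29); (1|29)=+1, (13|29)=+1; sign (−1)^0·+1^4·+1^1 = +1.
(a,b)_19: α=0, u≡3; β=1, v≡5 (mod 19); (3|19)=-1, (5|19)=+1; sign (−1)^0·-1^1·+1^0 = -1.
(a,b)_∞: sgn(-377)=−, sgn(849927)=+, so +1.
(a,b)_2: α=6, β=8; u≡7, v≡7 (mod 8); ε(u)ε(v)=1·1, αω(v)=6·0, βω(u)=8·0; sum ≡ 1  ⇒  -1.
(a,b)_5: α=0, u≡3; β=-2, v≡3 (mod 5); (3|5)=-1, (3|5)=-1; sign (−1)^0·-1^-2·-1^0 = +1.
(a,b)_37: α=0, u≡33; β=1, v≡19 (mod 37); (33|37)=+1, (19|37)=-1; sign (−1)^0·+1^1·-1^0 = +1.
(a,b)_13: α=-3, u≡9; β=-3, v≡7 (mod 13); (9|13)=+1, (7|13)=-1; sign (−1)^0·+1^-3·-1^-3 = -1.
(a,b)_41: α=0, u≡18; β=-2, v≡34 (mod 41); (18|41)=+1, (34|41)=-1; sign (−1)^0·+1^-2·-1^0 = +1.
(a,b)_7: α=-4, u≡1; β=-4, v≡2 (mod 7); (1|7)=+1, (2|7)=+1; sign (−1)^0·+1^-4·+1^-4 = +1.
(a,b)_11: α=4, u≡8; β=14, v≡4 (mod 11); (8|11)=-1, (4|11)=+1; sign (−1)^0·-1^14·+1^4 = +1.
(a,b)_3: α=2, u≡1; β=-5, v≡1 (mod 3); (1|3)=+1, (1|3)=+1; sign (−1)^0·+1^-5·+1^2 = +1.
(a,b)_31: α=0, u≡23; β=1, v≡3 (mod 31); (23|31)=-1, (3|31)=-1; sign (−1)^0·-1^1·-1^0 = -1.
Ram(-377, 849927) = {2, 13, 19, 31}; no ℚ_2-point on the conic.

[2, 13, 19, 31]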